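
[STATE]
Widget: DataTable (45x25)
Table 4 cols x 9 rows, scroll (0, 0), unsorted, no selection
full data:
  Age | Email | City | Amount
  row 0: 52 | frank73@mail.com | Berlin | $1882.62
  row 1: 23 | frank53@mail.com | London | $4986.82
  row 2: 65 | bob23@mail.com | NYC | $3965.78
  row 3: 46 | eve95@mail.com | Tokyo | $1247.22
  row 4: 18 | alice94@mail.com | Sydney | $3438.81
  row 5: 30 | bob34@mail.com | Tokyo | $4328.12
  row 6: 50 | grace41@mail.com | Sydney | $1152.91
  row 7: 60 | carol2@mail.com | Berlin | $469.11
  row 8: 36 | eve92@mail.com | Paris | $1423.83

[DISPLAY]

Age│Email           │City  │Amount           
───┼────────────────┼──────┼────────         
52 │frank73@mail.com│Berlin│$1882.62         
23 │frank53@mail.com│London│$4986.82         
65 │bob23@mail.com  │NYC   │$3965.78         
46 │eve95@mail.com  │Tokyo │$1247.22         
18 │alice94@mail.com│Sydney│$3438.81         
30 │bob34@mail.com  │Tokyo │$4328.12         
50 │grace41@mail.com│Sydney│$1152.91         
60 │carol2@mail.com │Berlin│$469.11          
36 │eve92@mail.com  │Paris │$1423.83         
                                             
                                             
                                             
                                             
                                             
                                             
                                             
                                             
                                             
                                             
                                             
                                             
                                             
                                             


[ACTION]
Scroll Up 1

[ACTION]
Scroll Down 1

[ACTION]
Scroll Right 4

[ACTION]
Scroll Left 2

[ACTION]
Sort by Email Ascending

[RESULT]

Age│Email          ▲│City  │Amount           
───┼────────────────┼──────┼────────         
18 │alice94@mail.com│Sydney│$3438.81         
65 │bob23@mail.com  │NYC   │$3965.78         
30 │bob34@mail.com  │Tokyo │$4328.12         
60 │carol2@mail.com │Berlin│$469.11          
36 │eve92@mail.com  │Paris │$1423.83         
46 │eve95@mail.com  │Tokyo │$1247.22         
23 │frank53@mail.com│London│$4986.82         
52 │frank73@mail.com│Berlin│$1882.62         
50 │grace41@mail.com│Sydney│$1152.91         
                                             
                                             
                                             
                                             
                                             
                                             
                                             
                                             
                                             
                                             
                                             
                                             
                                             
                                             


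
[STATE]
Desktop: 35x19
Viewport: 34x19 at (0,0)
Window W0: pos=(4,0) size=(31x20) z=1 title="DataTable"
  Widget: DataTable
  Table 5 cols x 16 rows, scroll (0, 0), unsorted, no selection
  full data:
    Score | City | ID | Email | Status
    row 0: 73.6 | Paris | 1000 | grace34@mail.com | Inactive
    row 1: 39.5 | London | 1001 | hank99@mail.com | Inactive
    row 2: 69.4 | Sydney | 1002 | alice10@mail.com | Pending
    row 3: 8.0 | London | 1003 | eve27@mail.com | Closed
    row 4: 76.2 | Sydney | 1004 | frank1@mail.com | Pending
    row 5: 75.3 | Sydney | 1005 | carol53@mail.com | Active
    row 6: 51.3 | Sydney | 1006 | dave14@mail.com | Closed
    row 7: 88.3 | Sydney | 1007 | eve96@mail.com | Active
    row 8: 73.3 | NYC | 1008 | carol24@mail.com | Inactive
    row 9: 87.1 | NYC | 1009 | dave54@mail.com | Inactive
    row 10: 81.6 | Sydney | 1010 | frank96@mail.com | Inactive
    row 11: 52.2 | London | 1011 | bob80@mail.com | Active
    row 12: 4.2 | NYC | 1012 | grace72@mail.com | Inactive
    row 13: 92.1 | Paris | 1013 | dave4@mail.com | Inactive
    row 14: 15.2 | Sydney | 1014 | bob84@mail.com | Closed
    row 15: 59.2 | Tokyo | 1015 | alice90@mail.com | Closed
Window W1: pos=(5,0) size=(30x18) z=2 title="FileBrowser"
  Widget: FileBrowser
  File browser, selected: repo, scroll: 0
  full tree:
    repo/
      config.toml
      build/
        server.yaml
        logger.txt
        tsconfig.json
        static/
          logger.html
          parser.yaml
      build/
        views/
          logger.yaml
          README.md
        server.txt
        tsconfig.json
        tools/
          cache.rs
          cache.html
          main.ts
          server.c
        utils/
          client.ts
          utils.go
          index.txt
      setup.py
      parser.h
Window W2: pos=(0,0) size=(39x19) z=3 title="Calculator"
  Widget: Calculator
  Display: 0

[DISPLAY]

┏━━━━━━━━━━━━━━━━━━━━━━━━━━━━━━━━━
┃ Calculator                      
┠─────────────────────────────────
┃                                 
┃┌───┬───┬───┬───┐                
┃│ 7 │ 8 │ 9 │ ÷ │                
┃├───┼───┼───┼───┤                
┃│ 4 │ 5 │ 6 │ × │                
┃├───┼───┼───┼───┤                
┃│ 1 │ 2 │ 3 │ - │                
┃├───┼───┼───┼───┤                
┃│ 0 │ . │ = │ + │                
┃├───┼───┼───┼───┤                
┃│ C │ MC│ MR│ M+│                
┃└───┴───┴───┴───┘                
┃                                 
┃                                 
┃                                 
┗━━━━━━━━━━━━━━━━━━━━━━━━━━━━━━━━━


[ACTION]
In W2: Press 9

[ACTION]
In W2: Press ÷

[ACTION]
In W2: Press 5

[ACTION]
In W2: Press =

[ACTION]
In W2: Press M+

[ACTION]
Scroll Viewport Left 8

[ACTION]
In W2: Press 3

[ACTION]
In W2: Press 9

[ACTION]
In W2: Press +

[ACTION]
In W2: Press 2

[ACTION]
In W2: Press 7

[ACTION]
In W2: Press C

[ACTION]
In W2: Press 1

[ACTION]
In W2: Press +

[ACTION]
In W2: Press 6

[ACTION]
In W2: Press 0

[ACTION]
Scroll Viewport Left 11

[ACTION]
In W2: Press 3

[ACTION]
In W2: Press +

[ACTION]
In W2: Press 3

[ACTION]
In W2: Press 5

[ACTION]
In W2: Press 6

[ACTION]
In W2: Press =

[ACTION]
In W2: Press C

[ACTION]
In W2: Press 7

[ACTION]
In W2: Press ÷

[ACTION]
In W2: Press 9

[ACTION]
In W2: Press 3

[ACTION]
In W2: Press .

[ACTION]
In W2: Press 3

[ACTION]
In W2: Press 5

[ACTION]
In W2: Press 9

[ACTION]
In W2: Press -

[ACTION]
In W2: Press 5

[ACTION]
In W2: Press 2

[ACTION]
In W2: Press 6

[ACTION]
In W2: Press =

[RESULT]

┏━━━━━━━━━━━━━━━━━━━━━━━━━━━━━━━━━
┃ Calculator                      
┠─────────────────────────────────
┃                         -525.925
┃┌───┬───┬───┬───┐                
┃│ 7 │ 8 │ 9 │ ÷ │                
┃├───┼───┼───┼───┤                
┃│ 4 │ 5 │ 6 │ × │                
┃├───┼───┼───┼───┤                
┃│ 1 │ 2 │ 3 │ - │                
┃├───┼───┼───┼───┤                
┃│ 0 │ . │ = │ + │                
┃├───┼───┼───┼───┤                
┃│ C │ MC│ MR│ M+│                
┃└───┴───┴───┴───┘                
┃                                 
┃                                 
┃                                 
┗━━━━━━━━━━━━━━━━━━━━━━━━━━━━━━━━━


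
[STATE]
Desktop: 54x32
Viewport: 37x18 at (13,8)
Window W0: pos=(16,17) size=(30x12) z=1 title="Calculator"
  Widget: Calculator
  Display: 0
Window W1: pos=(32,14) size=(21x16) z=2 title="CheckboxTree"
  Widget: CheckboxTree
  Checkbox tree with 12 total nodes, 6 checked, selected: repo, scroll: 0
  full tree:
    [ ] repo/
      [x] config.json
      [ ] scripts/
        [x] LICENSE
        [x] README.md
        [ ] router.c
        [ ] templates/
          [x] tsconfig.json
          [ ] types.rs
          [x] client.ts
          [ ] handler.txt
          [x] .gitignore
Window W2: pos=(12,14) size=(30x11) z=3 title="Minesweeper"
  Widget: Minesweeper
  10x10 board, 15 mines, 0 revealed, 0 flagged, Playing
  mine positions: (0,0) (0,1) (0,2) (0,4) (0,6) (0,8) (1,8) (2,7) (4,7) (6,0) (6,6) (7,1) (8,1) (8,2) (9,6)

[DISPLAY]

                                     
                                     
                                     
                                     
                                     
                                     
━━━━━━━━━━━━━━━━━━━━━━━━━━━━┓━━━━━━━━
 Minesweeper                ┃Tree    
────────────────────────────┨────────
■■■■■■■■■■                  ┃/       
■■■■■■■■■■                  ┃nfig.jso
■■■■■■■■■■                  ┃ripts/  
■■■■■■■■■■                  ┃LICENSE 
■■■■■■■■■■                  ┃README.m
■■■■■■■■■■                  ┃router.c
■■■■■■■■■■                  ┃template
━━━━━━━━━━━━━━━━━━━━━━━━━━━━┛] tsconf
   ┃├───┼───┼───┼──┃       [ ] types.


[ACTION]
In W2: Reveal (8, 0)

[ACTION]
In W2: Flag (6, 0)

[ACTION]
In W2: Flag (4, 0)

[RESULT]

                                     
                                     
                                     
                                     
                                     
                                     
━━━━━━━━━━━━━━━━━━━━━━━━━━━━┓━━━━━━━━
 Minesweeper                ┃Tree    
────────────────────────────┨────────
■■■■■■■■■■                  ┃/       
■■■■■■■■■■                  ┃nfig.jso
■■■■■■■■■■                  ┃ripts/  
■■■■■■■■■■                  ┃LICENSE 
⚑■■■■■■■■■                  ┃README.m
■■■■■■■■■■                  ┃router.c
⚑■■■■■■■■■                  ┃template
━━━━━━━━━━━━━━━━━━━━━━━━━━━━┛] tsconf
   ┃├───┼───┼───┼──┃       [ ] types.


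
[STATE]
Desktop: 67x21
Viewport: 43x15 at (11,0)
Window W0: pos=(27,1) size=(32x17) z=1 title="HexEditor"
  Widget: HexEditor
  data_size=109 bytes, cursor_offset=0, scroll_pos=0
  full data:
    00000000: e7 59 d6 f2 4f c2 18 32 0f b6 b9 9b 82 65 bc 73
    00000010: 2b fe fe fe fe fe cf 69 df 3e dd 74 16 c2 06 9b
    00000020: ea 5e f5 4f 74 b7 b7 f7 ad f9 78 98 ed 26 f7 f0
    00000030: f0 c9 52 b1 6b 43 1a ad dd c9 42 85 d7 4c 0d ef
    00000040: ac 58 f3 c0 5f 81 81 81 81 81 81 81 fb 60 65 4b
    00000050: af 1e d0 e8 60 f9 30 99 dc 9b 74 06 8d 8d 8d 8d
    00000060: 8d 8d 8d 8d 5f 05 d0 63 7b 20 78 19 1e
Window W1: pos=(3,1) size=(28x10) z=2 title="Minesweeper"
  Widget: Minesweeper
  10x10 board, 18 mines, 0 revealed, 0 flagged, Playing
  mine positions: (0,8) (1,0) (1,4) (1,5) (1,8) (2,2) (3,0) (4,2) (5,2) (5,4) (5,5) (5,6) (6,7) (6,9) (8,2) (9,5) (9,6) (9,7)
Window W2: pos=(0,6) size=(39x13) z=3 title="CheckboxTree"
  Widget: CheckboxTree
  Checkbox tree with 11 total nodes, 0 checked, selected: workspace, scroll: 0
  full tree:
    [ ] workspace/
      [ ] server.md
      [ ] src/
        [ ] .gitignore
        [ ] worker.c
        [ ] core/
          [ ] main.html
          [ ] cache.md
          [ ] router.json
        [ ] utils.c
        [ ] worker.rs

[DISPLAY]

                                           
━━━━━━━━━━━━━━━━━━━┓━━━━━━━━━━━━━━━━━━━━━━━
eeper              ┃xEditor                
───────────────────┨───────────────────────
■■■                ┃00000  E7 59 d6 f2 4f c
■■■                ┃00010  2b fe fe fe fe f
━━━━━━━━━━━━━━━━━━━━━━━━━━━┓a 5e f5 4f 74 b
ree                        ┃0 c9 52 b1 6b 4
───────────────────────────┨c 58 f3 c0 5f 8
pace/                      ┃f 1e d0 e8 60 f
ver.md                     ┃d 8d 8d 8d 5f 0
/                          ┃               
gitignore                  ┃               
orker.c                    ┃               
ore/                       ┃               


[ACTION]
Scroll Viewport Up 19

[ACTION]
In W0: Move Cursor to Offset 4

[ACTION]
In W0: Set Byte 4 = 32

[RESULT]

                                           
━━━━━━━━━━━━━━━━━━━┓━━━━━━━━━━━━━━━━━━━━━━━
eeper              ┃xEditor                
───────────────────┨───────────────────────
■■■                ┃00000  e7 59 d6 f2 32 c
■■■                ┃00010  2b fe fe fe fe f
━━━━━━━━━━━━━━━━━━━━━━━━━━━┓a 5e f5 4f 74 b
ree                        ┃0 c9 52 b1 6b 4
───────────────────────────┨c 58 f3 c0 5f 8
pace/                      ┃f 1e d0 e8 60 f
ver.md                     ┃d 8d 8d 8d 5f 0
/                          ┃               
gitignore                  ┃               
orker.c                    ┃               
ore/                       ┃               


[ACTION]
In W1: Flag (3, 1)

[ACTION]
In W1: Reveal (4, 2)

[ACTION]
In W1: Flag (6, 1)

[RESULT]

                                           
━━━━━━━━━━━━━━━━━━━┓━━━━━━━━━━━━━━━━━━━━━━━
eeper              ┃xEditor                
───────────────────┨───────────────────────
■✹■                ┃00000  e7 59 d6 f2 32 c
■✹■                ┃00010  2b fe fe fe fe f
━━━━━━━━━━━━━━━━━━━━━━━━━━━┓a 5e f5 4f 74 b
ree                        ┃0 c9 52 b1 6b 4
───────────────────────────┨c 58 f3 c0 5f 8
pace/                      ┃f 1e d0 e8 60 f
ver.md                     ┃d 8d 8d 8d 5f 0
/                          ┃               
gitignore                  ┃               
orker.c                    ┃               
ore/                       ┃               


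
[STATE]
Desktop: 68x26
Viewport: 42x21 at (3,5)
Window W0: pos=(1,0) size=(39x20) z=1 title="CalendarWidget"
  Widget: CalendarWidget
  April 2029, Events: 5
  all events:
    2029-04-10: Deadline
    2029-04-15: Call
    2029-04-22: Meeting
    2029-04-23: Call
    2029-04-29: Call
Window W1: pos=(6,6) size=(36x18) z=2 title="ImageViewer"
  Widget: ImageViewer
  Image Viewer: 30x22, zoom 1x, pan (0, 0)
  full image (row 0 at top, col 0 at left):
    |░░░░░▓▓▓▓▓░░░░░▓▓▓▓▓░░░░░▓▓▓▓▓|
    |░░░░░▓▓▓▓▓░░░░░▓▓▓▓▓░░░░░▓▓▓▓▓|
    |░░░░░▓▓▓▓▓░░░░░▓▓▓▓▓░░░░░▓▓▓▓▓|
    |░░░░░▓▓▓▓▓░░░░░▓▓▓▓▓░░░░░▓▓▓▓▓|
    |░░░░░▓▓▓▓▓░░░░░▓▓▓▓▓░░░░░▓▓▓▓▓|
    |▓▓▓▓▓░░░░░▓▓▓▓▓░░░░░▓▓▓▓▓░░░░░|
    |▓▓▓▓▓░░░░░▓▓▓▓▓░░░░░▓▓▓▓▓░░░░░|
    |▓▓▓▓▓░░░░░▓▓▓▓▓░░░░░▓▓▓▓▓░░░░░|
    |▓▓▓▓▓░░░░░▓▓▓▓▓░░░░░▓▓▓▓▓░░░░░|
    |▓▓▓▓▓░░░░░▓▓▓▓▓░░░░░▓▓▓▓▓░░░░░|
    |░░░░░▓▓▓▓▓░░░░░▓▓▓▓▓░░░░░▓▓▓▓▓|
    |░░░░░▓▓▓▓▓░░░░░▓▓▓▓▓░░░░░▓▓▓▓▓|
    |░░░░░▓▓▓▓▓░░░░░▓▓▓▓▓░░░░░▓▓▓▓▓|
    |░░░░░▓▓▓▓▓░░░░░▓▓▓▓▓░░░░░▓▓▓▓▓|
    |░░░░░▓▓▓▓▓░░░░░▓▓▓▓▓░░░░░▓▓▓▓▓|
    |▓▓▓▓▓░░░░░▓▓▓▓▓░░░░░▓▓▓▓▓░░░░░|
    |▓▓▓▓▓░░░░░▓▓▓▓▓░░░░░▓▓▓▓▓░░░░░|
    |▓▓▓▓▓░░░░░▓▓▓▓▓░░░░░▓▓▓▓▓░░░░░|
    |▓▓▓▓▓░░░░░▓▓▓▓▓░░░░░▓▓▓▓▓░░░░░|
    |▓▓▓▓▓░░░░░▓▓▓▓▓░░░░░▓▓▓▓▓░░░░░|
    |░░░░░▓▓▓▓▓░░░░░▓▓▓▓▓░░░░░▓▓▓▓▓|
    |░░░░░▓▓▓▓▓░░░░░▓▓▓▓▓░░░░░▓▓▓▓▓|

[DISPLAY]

                  1                 ┃     
2  ┏━━━━━━━━━━━━━━━━━━━━━━━━━━━━━━━━━━┓   
9 1┃ ImageViewer                      ┃   
6 1┠──────────────────────────────────┨   
3* ┃░░░░░▓▓▓▓▓░░░░░▓▓▓▓▓░░░░░▓▓▓▓▓    ┃   
0  ┃░░░░░▓▓▓▓▓░░░░░▓▓▓▓▓░░░░░▓▓▓▓▓    ┃   
   ┃░░░░░▓▓▓▓▓░░░░░▓▓▓▓▓░░░░░▓▓▓▓▓    ┃   
   ┃░░░░░▓▓▓▓▓░░░░░▓▓▓▓▓░░░░░▓▓▓▓▓    ┃   
   ┃░░░░░▓▓▓▓▓░░░░░▓▓▓▓▓░░░░░▓▓▓▓▓    ┃   
   ┃▓▓▓▓▓░░░░░▓▓▓▓▓░░░░░▓▓▓▓▓░░░░░    ┃   
   ┃▓▓▓▓▓░░░░░▓▓▓▓▓░░░░░▓▓▓▓▓░░░░░    ┃   
   ┃▓▓▓▓▓░░░░░▓▓▓▓▓░░░░░▓▓▓▓▓░░░░░    ┃   
   ┃▓▓▓▓▓░░░░░▓▓▓▓▓░░░░░▓▓▓▓▓░░░░░    ┃   
   ┃▓▓▓▓▓░░░░░▓▓▓▓▓░░░░░▓▓▓▓▓░░░░░    ┃   
━━━┃░░░░░▓▓▓▓▓░░░░░▓▓▓▓▓░░░░░▓▓▓▓▓    ┃   
   ┃░░░░░▓▓▓▓▓░░░░░▓▓▓▓▓░░░░░▓▓▓▓▓    ┃   
   ┃░░░░░▓▓▓▓▓░░░░░▓▓▓▓▓░░░░░▓▓▓▓▓    ┃   
   ┃░░░░░▓▓▓▓▓░░░░░▓▓▓▓▓░░░░░▓▓▓▓▓    ┃   
   ┗━━━━━━━━━━━━━━━━━━━━━━━━━━━━━━━━━━┛   
                                          
                                          


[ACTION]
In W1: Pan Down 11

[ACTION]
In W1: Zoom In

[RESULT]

                  1                 ┃     
2  ┏━━━━━━━━━━━━━━━━━━━━━━━━━━━━━━━━━━┓   
9 1┃ ImageViewer                      ┃   
6 1┠──────────────────────────────────┨   
3* ┃▓▓▓▓▓▓▓▓▓▓░░░░░░░░░░▓▓▓▓▓▓▓▓▓▓░░░░┃   
0  ┃▓▓▓▓▓▓▓▓▓▓░░░░░░░░░░▓▓▓▓▓▓▓▓▓▓░░░░┃   
   ┃▓▓▓▓▓▓▓▓▓▓░░░░░░░░░░▓▓▓▓▓▓▓▓▓▓░░░░┃   
   ┃▓▓▓▓▓▓▓▓▓▓░░░░░░░░░░▓▓▓▓▓▓▓▓▓▓░░░░┃   
   ┃▓▓▓▓▓▓▓▓▓▓░░░░░░░░░░▓▓▓▓▓▓▓▓▓▓░░░░┃   
   ┃▓▓▓▓▓▓▓▓▓▓░░░░░░░░░░▓▓▓▓▓▓▓▓▓▓░░░░┃   
   ┃▓▓▓▓▓▓▓▓▓▓░░░░░░░░░░▓▓▓▓▓▓▓▓▓▓░░░░┃   
   ┃▓▓▓▓▓▓▓▓▓▓░░░░░░░░░░▓▓▓▓▓▓▓▓▓▓░░░░┃   
   ┃▓▓▓▓▓▓▓▓▓▓░░░░░░░░░░▓▓▓▓▓▓▓▓▓▓░░░░┃   
   ┃░░░░░░░░░░▓▓▓▓▓▓▓▓▓▓░░░░░░░░░░▓▓▓▓┃   
━━━┃░░░░░░░░░░▓▓▓▓▓▓▓▓▓▓░░░░░░░░░░▓▓▓▓┃   
   ┃░░░░░░░░░░▓▓▓▓▓▓▓▓▓▓░░░░░░░░░░▓▓▓▓┃   
   ┃░░░░░░░░░░▓▓▓▓▓▓▓▓▓▓░░░░░░░░░░▓▓▓▓┃   
   ┃░░░░░░░░░░▓▓▓▓▓▓▓▓▓▓░░░░░░░░░░▓▓▓▓┃   
   ┗━━━━━━━━━━━━━━━━━━━━━━━━━━━━━━━━━━┛   
                                          
                                          


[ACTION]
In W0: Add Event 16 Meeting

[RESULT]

                  1                 ┃     
2  ┏━━━━━━━━━━━━━━━━━━━━━━━━━━━━━━━━━━┓   
9 1┃ ImageViewer                      ┃   
6* ┠──────────────────────────────────┨   
3* ┃▓▓▓▓▓▓▓▓▓▓░░░░░░░░░░▓▓▓▓▓▓▓▓▓▓░░░░┃   
0  ┃▓▓▓▓▓▓▓▓▓▓░░░░░░░░░░▓▓▓▓▓▓▓▓▓▓░░░░┃   
   ┃▓▓▓▓▓▓▓▓▓▓░░░░░░░░░░▓▓▓▓▓▓▓▓▓▓░░░░┃   
   ┃▓▓▓▓▓▓▓▓▓▓░░░░░░░░░░▓▓▓▓▓▓▓▓▓▓░░░░┃   
   ┃▓▓▓▓▓▓▓▓▓▓░░░░░░░░░░▓▓▓▓▓▓▓▓▓▓░░░░┃   
   ┃▓▓▓▓▓▓▓▓▓▓░░░░░░░░░░▓▓▓▓▓▓▓▓▓▓░░░░┃   
   ┃▓▓▓▓▓▓▓▓▓▓░░░░░░░░░░▓▓▓▓▓▓▓▓▓▓░░░░┃   
   ┃▓▓▓▓▓▓▓▓▓▓░░░░░░░░░░▓▓▓▓▓▓▓▓▓▓░░░░┃   
   ┃▓▓▓▓▓▓▓▓▓▓░░░░░░░░░░▓▓▓▓▓▓▓▓▓▓░░░░┃   
   ┃░░░░░░░░░░▓▓▓▓▓▓▓▓▓▓░░░░░░░░░░▓▓▓▓┃   
━━━┃░░░░░░░░░░▓▓▓▓▓▓▓▓▓▓░░░░░░░░░░▓▓▓▓┃   
   ┃░░░░░░░░░░▓▓▓▓▓▓▓▓▓▓░░░░░░░░░░▓▓▓▓┃   
   ┃░░░░░░░░░░▓▓▓▓▓▓▓▓▓▓░░░░░░░░░░▓▓▓▓┃   
   ┃░░░░░░░░░░▓▓▓▓▓▓▓▓▓▓░░░░░░░░░░▓▓▓▓┃   
   ┗━━━━━━━━━━━━━━━━━━━━━━━━━━━━━━━━━━┛   
                                          
                                          


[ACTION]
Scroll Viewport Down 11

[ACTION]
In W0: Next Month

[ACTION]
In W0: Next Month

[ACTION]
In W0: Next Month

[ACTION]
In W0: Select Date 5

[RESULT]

                  1                 ┃     
2  ┏━━━━━━━━━━━━━━━━━━━━━━━━━━━━━━━━━━┓   
9 1┃ ImageViewer                      ┃   
6 1┠──────────────────────────────────┨   
3 2┃▓▓▓▓▓▓▓▓▓▓░░░░░░░░░░▓▓▓▓▓▓▓▓▓▓░░░░┃   
0 3┃▓▓▓▓▓▓▓▓▓▓░░░░░░░░░░▓▓▓▓▓▓▓▓▓▓░░░░┃   
   ┃▓▓▓▓▓▓▓▓▓▓░░░░░░░░░░▓▓▓▓▓▓▓▓▓▓░░░░┃   
   ┃▓▓▓▓▓▓▓▓▓▓░░░░░░░░░░▓▓▓▓▓▓▓▓▓▓░░░░┃   
   ┃▓▓▓▓▓▓▓▓▓▓░░░░░░░░░░▓▓▓▓▓▓▓▓▓▓░░░░┃   
   ┃▓▓▓▓▓▓▓▓▓▓░░░░░░░░░░▓▓▓▓▓▓▓▓▓▓░░░░┃   
   ┃▓▓▓▓▓▓▓▓▓▓░░░░░░░░░░▓▓▓▓▓▓▓▓▓▓░░░░┃   
   ┃▓▓▓▓▓▓▓▓▓▓░░░░░░░░░░▓▓▓▓▓▓▓▓▓▓░░░░┃   
   ┃▓▓▓▓▓▓▓▓▓▓░░░░░░░░░░▓▓▓▓▓▓▓▓▓▓░░░░┃   
   ┃░░░░░░░░░░▓▓▓▓▓▓▓▓▓▓░░░░░░░░░░▓▓▓▓┃   
━━━┃░░░░░░░░░░▓▓▓▓▓▓▓▓▓▓░░░░░░░░░░▓▓▓▓┃   
   ┃░░░░░░░░░░▓▓▓▓▓▓▓▓▓▓░░░░░░░░░░▓▓▓▓┃   
   ┃░░░░░░░░░░▓▓▓▓▓▓▓▓▓▓░░░░░░░░░░▓▓▓▓┃   
   ┃░░░░░░░░░░▓▓▓▓▓▓▓▓▓▓░░░░░░░░░░▓▓▓▓┃   
   ┗━━━━━━━━━━━━━━━━━━━━━━━━━━━━━━━━━━┛   
                                          
                                          


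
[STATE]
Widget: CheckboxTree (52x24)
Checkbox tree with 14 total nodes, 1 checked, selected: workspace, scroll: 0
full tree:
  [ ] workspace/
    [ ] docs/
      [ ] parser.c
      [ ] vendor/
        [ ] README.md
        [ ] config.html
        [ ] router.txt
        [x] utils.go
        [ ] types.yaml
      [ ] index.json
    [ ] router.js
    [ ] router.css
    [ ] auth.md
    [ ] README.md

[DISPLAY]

>[-] workspace/                                     
   [-] docs/                                        
     [ ] parser.c                                   
     [-] vendor/                                    
       [ ] README.md                                
       [ ] config.html                              
       [ ] router.txt                               
       [x] utils.go                                 
       [ ] types.yaml                               
     [ ] index.json                                 
   [ ] router.js                                    
   [ ] router.css                                   
   [ ] auth.md                                      
   [ ] README.md                                    
                                                    
                                                    
                                                    
                                                    
                                                    
                                                    
                                                    
                                                    
                                                    
                                                    


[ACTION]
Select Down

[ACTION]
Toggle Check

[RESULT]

 [-] workspace/                                     
>  [x] docs/                                        
     [x] parser.c                                   
     [x] vendor/                                    
       [x] README.md                                
       [x] config.html                              
       [x] router.txt                               
       [x] utils.go                                 
       [x] types.yaml                               
     [x] index.json                                 
   [ ] router.js                                    
   [ ] router.css                                   
   [ ] auth.md                                      
   [ ] README.md                                    
                                                    
                                                    
                                                    
                                                    
                                                    
                                                    
                                                    
                                                    
                                                    
                                                    


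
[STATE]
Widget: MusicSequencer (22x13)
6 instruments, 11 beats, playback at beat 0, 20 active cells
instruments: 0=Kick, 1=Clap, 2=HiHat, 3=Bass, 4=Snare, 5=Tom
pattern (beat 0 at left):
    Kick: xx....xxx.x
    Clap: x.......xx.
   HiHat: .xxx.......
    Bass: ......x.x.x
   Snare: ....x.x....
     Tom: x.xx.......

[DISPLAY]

      ▼1234567890     
  Kick██····███·█     
  Clap█·······██·     
 HiHat·███·······     
  Bass······█·█·█     
 Snare····█·█····     
   Tom█·██·······     
                      
                      
                      
                      
                      
                      


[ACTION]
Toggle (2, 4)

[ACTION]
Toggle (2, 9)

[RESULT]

      ▼1234567890     
  Kick██····███·█     
  Clap█·······██·     
 HiHat·████····█·     
  Bass······█·█·█     
 Snare····█·█····     
   Tom█·██·······     
                      
                      
                      
                      
                      
                      


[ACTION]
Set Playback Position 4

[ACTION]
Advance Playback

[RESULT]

      01234▼67890     
  Kick██····███·█     
  Clap█·······██·     
 HiHat·████····█·     
  Bass······█·█·█     
 Snare····█·█····     
   Tom█·██·······     
                      
                      
                      
                      
                      
                      


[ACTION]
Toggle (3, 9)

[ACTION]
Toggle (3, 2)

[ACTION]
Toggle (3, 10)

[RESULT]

      01234▼67890     
  Kick██····███·█     
  Clap█·······██·     
 HiHat·████····█·     
  Bass··█···█·██·     
 Snare····█·█····     
   Tom█·██·······     
                      
                      
                      
                      
                      
                      


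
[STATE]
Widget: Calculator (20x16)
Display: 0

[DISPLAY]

                   0
┌───┬───┬───┬───┐   
│ 7 │ 8 │ 9 │ ÷ │   
├───┼───┼───┼───┤   
│ 4 │ 5 │ 6 │ × │   
├───┼───┼───┼───┤   
│ 1 │ 2 │ 3 │ - │   
├───┼───┼───┼───┤   
│ 0 │ . │ = │ + │   
├───┼───┼───┼───┤   
│ C │ MC│ MR│ M+│   
└───┴───┴───┴───┘   
                    
                    
                    
                    


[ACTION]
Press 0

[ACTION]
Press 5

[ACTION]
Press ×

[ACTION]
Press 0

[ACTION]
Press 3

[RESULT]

                   3
┌───┬───┬───┬───┐   
│ 7 │ 8 │ 9 │ ÷ │   
├───┼───┼───┼───┤   
│ 4 │ 5 │ 6 │ × │   
├───┼───┼───┼───┤   
│ 1 │ 2 │ 3 │ - │   
├───┼───┼───┼───┤   
│ 0 │ . │ = │ + │   
├───┼───┼───┼───┤   
│ C │ MC│ MR│ M+│   
└───┴───┴───┴───┘   
                    
                    
                    
                    


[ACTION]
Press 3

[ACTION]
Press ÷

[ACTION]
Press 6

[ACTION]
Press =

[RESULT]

                27.5
┌───┬───┬───┬───┐   
│ 7 │ 8 │ 9 │ ÷ │   
├───┼───┼───┼───┤   
│ 4 │ 5 │ 6 │ × │   
├───┼───┼───┼───┤   
│ 1 │ 2 │ 3 │ - │   
├───┼───┼───┼───┤   
│ 0 │ . │ = │ + │   
├───┼───┼───┼───┤   
│ C │ MC│ MR│ M+│   
└───┴───┴───┴───┘   
                    
                    
                    
                    


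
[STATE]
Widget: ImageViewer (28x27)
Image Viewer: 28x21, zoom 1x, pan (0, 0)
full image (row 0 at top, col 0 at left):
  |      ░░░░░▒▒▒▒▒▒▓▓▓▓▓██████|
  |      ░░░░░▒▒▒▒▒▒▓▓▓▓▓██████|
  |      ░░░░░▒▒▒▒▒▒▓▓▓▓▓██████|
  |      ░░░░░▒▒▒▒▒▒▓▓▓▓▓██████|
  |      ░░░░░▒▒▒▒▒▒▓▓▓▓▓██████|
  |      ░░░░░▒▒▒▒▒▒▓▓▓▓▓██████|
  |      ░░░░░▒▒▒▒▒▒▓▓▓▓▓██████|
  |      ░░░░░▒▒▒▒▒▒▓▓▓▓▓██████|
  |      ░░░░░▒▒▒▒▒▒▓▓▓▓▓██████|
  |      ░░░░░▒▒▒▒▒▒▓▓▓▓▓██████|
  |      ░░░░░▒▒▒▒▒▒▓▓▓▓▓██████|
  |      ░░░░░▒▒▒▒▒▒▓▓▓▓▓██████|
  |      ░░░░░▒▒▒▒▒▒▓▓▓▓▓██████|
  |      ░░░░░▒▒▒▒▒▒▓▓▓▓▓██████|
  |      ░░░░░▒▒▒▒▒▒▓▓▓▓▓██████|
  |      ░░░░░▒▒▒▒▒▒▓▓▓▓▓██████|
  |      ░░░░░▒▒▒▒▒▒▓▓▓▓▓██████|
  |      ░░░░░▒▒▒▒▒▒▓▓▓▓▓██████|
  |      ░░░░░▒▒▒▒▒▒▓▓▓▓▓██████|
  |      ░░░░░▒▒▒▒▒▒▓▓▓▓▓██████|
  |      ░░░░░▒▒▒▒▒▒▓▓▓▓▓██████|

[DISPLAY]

      ░░░░░▒▒▒▒▒▒▓▓▓▓▓██████
      ░░░░░▒▒▒▒▒▒▓▓▓▓▓██████
      ░░░░░▒▒▒▒▒▒▓▓▓▓▓██████
      ░░░░░▒▒▒▒▒▒▓▓▓▓▓██████
      ░░░░░▒▒▒▒▒▒▓▓▓▓▓██████
      ░░░░░▒▒▒▒▒▒▓▓▓▓▓██████
      ░░░░░▒▒▒▒▒▒▓▓▓▓▓██████
      ░░░░░▒▒▒▒▒▒▓▓▓▓▓██████
      ░░░░░▒▒▒▒▒▒▓▓▓▓▓██████
      ░░░░░▒▒▒▒▒▒▓▓▓▓▓██████
      ░░░░░▒▒▒▒▒▒▓▓▓▓▓██████
      ░░░░░▒▒▒▒▒▒▓▓▓▓▓██████
      ░░░░░▒▒▒▒▒▒▓▓▓▓▓██████
      ░░░░░▒▒▒▒▒▒▓▓▓▓▓██████
      ░░░░░▒▒▒▒▒▒▓▓▓▓▓██████
      ░░░░░▒▒▒▒▒▒▓▓▓▓▓██████
      ░░░░░▒▒▒▒▒▒▓▓▓▓▓██████
      ░░░░░▒▒▒▒▒▒▓▓▓▓▓██████
      ░░░░░▒▒▒▒▒▒▓▓▓▓▓██████
      ░░░░░▒▒▒▒▒▒▓▓▓▓▓██████
      ░░░░░▒▒▒▒▒▒▓▓▓▓▓██████
                            
                            
                            
                            
                            
                            


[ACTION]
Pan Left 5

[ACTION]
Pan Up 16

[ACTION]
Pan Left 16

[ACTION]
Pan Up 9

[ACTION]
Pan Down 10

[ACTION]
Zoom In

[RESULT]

            ░░░░░░░░░░▒▒▒▒▒▒
            ░░░░░░░░░░▒▒▒▒▒▒
            ░░░░░░░░░░▒▒▒▒▒▒
            ░░░░░░░░░░▒▒▒▒▒▒
            ░░░░░░░░░░▒▒▒▒▒▒
            ░░░░░░░░░░▒▒▒▒▒▒
            ░░░░░░░░░░▒▒▒▒▒▒
            ░░░░░░░░░░▒▒▒▒▒▒
            ░░░░░░░░░░▒▒▒▒▒▒
            ░░░░░░░░░░▒▒▒▒▒▒
            ░░░░░░░░░░▒▒▒▒▒▒
            ░░░░░░░░░░▒▒▒▒▒▒
            ░░░░░░░░░░▒▒▒▒▒▒
            ░░░░░░░░░░▒▒▒▒▒▒
            ░░░░░░░░░░▒▒▒▒▒▒
            ░░░░░░░░░░▒▒▒▒▒▒
            ░░░░░░░░░░▒▒▒▒▒▒
            ░░░░░░░░░░▒▒▒▒▒▒
            ░░░░░░░░░░▒▒▒▒▒▒
            ░░░░░░░░░░▒▒▒▒▒▒
            ░░░░░░░░░░▒▒▒▒▒▒
            ░░░░░░░░░░▒▒▒▒▒▒
            ░░░░░░░░░░▒▒▒▒▒▒
            ░░░░░░░░░░▒▒▒▒▒▒
            ░░░░░░░░░░▒▒▒▒▒▒
            ░░░░░░░░░░▒▒▒▒▒▒
            ░░░░░░░░░░▒▒▒▒▒▒


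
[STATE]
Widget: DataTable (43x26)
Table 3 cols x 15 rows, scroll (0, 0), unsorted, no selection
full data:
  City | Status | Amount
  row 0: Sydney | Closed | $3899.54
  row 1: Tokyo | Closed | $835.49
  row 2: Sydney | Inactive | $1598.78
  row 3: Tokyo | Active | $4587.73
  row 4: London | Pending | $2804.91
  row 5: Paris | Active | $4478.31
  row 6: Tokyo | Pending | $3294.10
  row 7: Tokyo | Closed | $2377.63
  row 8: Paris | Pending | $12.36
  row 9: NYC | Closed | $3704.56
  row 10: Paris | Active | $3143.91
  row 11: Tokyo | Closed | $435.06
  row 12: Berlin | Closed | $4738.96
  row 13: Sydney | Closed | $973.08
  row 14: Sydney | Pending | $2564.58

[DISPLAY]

City  │Status  │Amount                     
──────┼────────┼────────                   
Sydney│Closed  │$3899.54                   
Tokyo │Closed  │$835.49                    
Sydney│Inactive│$1598.78                   
Tokyo │Active  │$4587.73                   
London│Pending │$2804.91                   
Paris │Active  │$4478.31                   
Tokyo │Pending │$3294.10                   
Tokyo │Closed  │$2377.63                   
Paris │Pending │$12.36                     
NYC   │Closed  │$3704.56                   
Paris │Active  │$3143.91                   
Tokyo │Closed  │$435.06                    
Berlin│Closed  │$4738.96                   
Sydney│Closed  │$973.08                    
Sydney│Pending │$2564.58                   
                                           
                                           
                                           
                                           
                                           
                                           
                                           
                                           
                                           


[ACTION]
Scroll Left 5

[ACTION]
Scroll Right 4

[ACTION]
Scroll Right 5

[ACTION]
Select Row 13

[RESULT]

City  │Status  │Amount                     
──────┼────────┼────────                   
Sydney│Closed  │$3899.54                   
Tokyo │Closed  │$835.49                    
Sydney│Inactive│$1598.78                   
Tokyo │Active  │$4587.73                   
London│Pending │$2804.91                   
Paris │Active  │$4478.31                   
Tokyo │Pending │$3294.10                   
Tokyo │Closed  │$2377.63                   
Paris │Pending │$12.36                     
NYC   │Closed  │$3704.56                   
Paris │Active  │$3143.91                   
Tokyo │Closed  │$435.06                    
Berlin│Closed  │$4738.96                   
>ydney│Closed  │$973.08                    
Sydney│Pending │$2564.58                   
                                           
                                           
                                           
                                           
                                           
                                           
                                           
                                           
                                           
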